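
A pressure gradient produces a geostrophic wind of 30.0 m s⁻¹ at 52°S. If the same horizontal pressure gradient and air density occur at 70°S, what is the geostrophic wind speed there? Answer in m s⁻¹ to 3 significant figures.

With the same pressure gradient and density, V_g ∝ 1/f ∝ 1/sin φ.
V₂ = V₁ · sin φ₁ / sin φ₂ = 30.0 × sin 52° / sin 70°
V₂ = 30.0 × 0.7880/0.9397 = 25.2 m s⁻¹

25.2 m s⁻¹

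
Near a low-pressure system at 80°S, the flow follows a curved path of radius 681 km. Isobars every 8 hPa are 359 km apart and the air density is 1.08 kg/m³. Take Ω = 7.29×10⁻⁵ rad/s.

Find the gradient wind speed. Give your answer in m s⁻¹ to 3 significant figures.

12.7 m s⁻¹

Coriolis parameter at 80°S:
f = 2Ω sin φ = 2 × 7.29×10⁻⁵ × sin 80° = 1.44×10⁻⁴ s⁻¹
Pressure gradient: |∂P/∂n| = 800 Pa / 359000 m = 2.23×10⁻³ Pa/m
Geostrophic speed: V_g = |∂P/∂n|/(fρ) = 2.23×10⁻³/(1.44×10⁻⁴ × 1.08) = 14.4 m/s
Around a low, centrifugal force acts outward with Coriolis, so pressure-gradient force balances both:
(1/ρ)|∂P/∂n| = fV + V²/R  →  V² + fR·V − fR·V_g = 0
With fR = 1.44×10⁻⁴ × 681×10³ m = 97.8 m/s:
V = [−fR + √((fR)² + 4 fR V_g)]/2 = [−97.8 + √(97.8² + 4×97.8×14.4)]/2 = 12.7 m/s
Subgeostrophic (V < V_g = 14.4 m/s), as expected around a low.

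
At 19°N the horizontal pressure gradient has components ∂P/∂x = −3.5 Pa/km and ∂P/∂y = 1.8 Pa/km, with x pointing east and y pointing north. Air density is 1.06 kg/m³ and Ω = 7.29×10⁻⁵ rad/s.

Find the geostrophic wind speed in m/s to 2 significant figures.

Coriolis parameter at 19°N:
f = 2Ω sin φ = 2 × 7.29×10⁻⁵ × sin 19° = 4.75×10⁻⁵ s⁻¹
Component geostrophic relations (x east, y north):
u_g = −(1/(fρ)) ∂P/∂y,  v_g = (1/(fρ)) ∂P/∂x
u_g = −(1.8×10⁻³)/(4.75×10⁻⁵ × 1.06) = −35.8 m/s;  v_g = (−3.5×10⁻³)/(4.75×10⁻⁵ × 1.06) = −69.6 m/s
|V_g| = √(u_g² + v_g²) = 78.2 m/s

78 m/s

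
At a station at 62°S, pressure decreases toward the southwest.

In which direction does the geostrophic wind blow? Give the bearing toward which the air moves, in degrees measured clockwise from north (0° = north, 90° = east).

135°

The pressure-gradient force points toward the southwest (bearing 225°).
Geostrophic balance: in the Southern Hemisphere the Coriolis force deflects motion to the left, so the geostrophic wind blows 90° to the left of the pressure-gradient force (low pressure on the right).
Rotating 225° by 90° counterclockwise gives 135° — the wind blows toward the southeast.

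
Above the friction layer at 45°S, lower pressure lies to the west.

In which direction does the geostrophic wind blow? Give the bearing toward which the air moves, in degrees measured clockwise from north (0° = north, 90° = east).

The pressure-gradient force points toward the west (bearing 270°).
Geostrophic balance: in the Southern Hemisphere the Coriolis force deflects motion to the left, so the geostrophic wind blows 90° to the left of the pressure-gradient force (low pressure on the right).
Rotating 270° by 90° counterclockwise gives 180° — the wind blows toward the south.

180°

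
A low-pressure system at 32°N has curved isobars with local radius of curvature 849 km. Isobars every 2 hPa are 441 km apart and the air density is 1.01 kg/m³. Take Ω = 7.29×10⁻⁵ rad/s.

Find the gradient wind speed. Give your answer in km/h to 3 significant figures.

Coriolis parameter at 32°N:
f = 2Ω sin φ = 2 × 7.29×10⁻⁵ × sin 32° = 7.73×10⁻⁵ s⁻¹
Pressure gradient: |∂P/∂n| = 200 Pa / 441000 m = 4.54×10⁻⁴ Pa/m
Geostrophic speed: V_g = |∂P/∂n|/(fρ) = 4.54×10⁻⁴/(7.73×10⁻⁵ × 1.01) = 5.81 m/s
Around a low, centrifugal force acts outward with Coriolis, so pressure-gradient force balances both:
(1/ρ)|∂P/∂n| = fV + V²/R  →  V² + fR·V − fR·V_g = 0
With fR = 7.73×10⁻⁵ × 849×10³ m = 65.6 m/s:
V = [−fR + √((fR)² + 4 fR V_g)]/2 = [−65.6 + √(65.6² + 4×65.6×5.81)]/2 = 5.37 m/s
Subgeostrophic (V < V_g = 5.81 m/s), as expected around a low.
Converting: 5.37 m/s × 3.6 = 19.3 km/h

19.3 km/h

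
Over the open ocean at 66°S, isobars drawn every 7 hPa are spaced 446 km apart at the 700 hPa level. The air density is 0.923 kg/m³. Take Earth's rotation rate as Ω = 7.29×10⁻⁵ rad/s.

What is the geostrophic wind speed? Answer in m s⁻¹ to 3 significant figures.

12.8 m s⁻¹

Coriolis parameter at 66°S:
f = 2Ω sin φ = 2 × 7.29×10⁻⁵ × sin 66° = 1.33×10⁻⁴ s⁻¹
Pressure gradient: |∂P/∂n| = 700 Pa / 446000 m = 1.57×10⁻³ Pa/m
Geostrophic balance (pressure-gradient force = Coriolis force):
V_g = (1/(fρ)) |∂P/∂n| = 1.57×10⁻³ / (1.33×10⁻⁴ × 0.923) = 12.8 m/s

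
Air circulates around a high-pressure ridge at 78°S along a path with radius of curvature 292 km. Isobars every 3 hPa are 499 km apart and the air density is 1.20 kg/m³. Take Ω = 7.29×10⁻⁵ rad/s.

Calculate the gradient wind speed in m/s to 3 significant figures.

3.87 m/s

Coriolis parameter at 78°S:
f = 2Ω sin φ = 2 × 7.29×10⁻⁵ × sin 78° = 1.43×10⁻⁴ s⁻¹
Pressure gradient: |∂P/∂n| = 300 Pa / 499000 m = 6.01×10⁻⁴ Pa/m
Geostrophic speed: V_g = |∂P/∂n|/(fρ) = 6.01×10⁻⁴/(1.43×10⁻⁴ × 1.20) = 3.51 m/s
Around a high, pressure-gradient force acts outward with centrifugal, so Coriolis balances both:
fV = (1/ρ)|∂P/∂n| + V²/R  →  V² − fR·V + fR·V_g = 0
With fR = 1.43×10⁻⁴ × 292×10³ m = 41.6 m/s:
V = [fR − √((fR)² − 4 fR V_g)]/2 = [41.6 − √(41.6² − 4×41.6×3.51)]/2 = 3.87 m/s
Supergeostrophic (V > V_g = 3.51 m/s), as expected around a high.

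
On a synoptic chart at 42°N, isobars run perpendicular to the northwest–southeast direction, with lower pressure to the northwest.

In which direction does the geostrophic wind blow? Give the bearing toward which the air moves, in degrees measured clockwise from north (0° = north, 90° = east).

The pressure-gradient force points toward the northwest (bearing 315°).
Geostrophic balance: in the Northern Hemisphere the Coriolis force deflects motion to the right, so the geostrophic wind blows 90° to the right of the pressure-gradient force (low pressure on the left).
Rotating 315° by 90° clockwise gives 045° — the wind blows toward the northeast.

045°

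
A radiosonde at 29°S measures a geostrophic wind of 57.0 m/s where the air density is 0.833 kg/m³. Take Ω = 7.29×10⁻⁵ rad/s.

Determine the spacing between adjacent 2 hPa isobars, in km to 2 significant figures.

Coriolis parameter at 29°S:
f = 2Ω sin φ = 2 × 7.29×10⁻⁵ × sin 29° = 7.07×10⁻⁵ s⁻¹
Geostrophic balance rearranged: |∂P/∂n| = f ρ V_g
|∂P/∂n| = 7.07×10⁻⁵ × 0.833 × 57.0 = 3.36×10⁻³ Pa/m
Isobar spacing: Δn = ΔP/|∂P/∂n| = 200 Pa / 3.36×10⁻³ Pa/m = 59591 m ≈ 60 km

60 km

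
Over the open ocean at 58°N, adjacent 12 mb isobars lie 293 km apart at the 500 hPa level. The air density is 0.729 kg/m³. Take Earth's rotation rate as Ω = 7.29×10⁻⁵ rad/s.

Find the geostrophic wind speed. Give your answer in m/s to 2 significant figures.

45 m/s

Coriolis parameter at 58°N:
f = 2Ω sin φ = 2 × 7.29×10⁻⁵ × sin 58° = 1.24×10⁻⁴ s⁻¹
Pressure gradient: |∂P/∂n| = 1200 Pa / 293000 m = 4.10×10⁻³ Pa/m
Geostrophic balance (pressure-gradient force = Coriolis force):
V_g = (1/(fρ)) |∂P/∂n| = 4.10×10⁻³ / (1.24×10⁻⁴ × 0.729) = 45.4 m/s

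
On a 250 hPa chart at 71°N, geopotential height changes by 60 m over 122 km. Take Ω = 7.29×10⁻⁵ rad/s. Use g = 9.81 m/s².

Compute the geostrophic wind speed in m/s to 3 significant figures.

35.0 m/s

Coriolis parameter at 71°N:
f = 2Ω sin φ = 2 × 7.29×10⁻⁵ × sin 71° = 1.38×10⁻⁴ s⁻¹
Height gradient: |∂Z/∂n| = 60 m / 122000 m = 4.92×10⁻⁴
On a pressure surface, geostrophic balance gives V_g = (g/f)|∂Z/∂n|:
V_g = 9.81 × 4.92×10⁻⁴ / 1.38×10⁻⁴ = 35.0 m/s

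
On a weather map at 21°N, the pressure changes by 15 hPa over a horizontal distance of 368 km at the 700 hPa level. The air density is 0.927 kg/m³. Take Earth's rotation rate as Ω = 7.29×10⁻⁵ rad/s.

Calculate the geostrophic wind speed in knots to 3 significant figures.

Coriolis parameter at 21°N:
f = 2Ω sin φ = 2 × 7.29×10⁻⁵ × sin 21° = 5.23×10⁻⁵ s⁻¹
Pressure gradient: |∂P/∂n| = 1500 Pa / 368000 m = 4.08×10⁻³ Pa/m
Geostrophic balance (pressure-gradient force = Coriolis force):
V_g = (1/(fρ)) |∂P/∂n| = 4.08×10⁻³ / (5.23×10⁻⁵ × 0.927) = 84.2 m/s
Converting: 84.2 m/s × 1.944 = 164 knots

164 knots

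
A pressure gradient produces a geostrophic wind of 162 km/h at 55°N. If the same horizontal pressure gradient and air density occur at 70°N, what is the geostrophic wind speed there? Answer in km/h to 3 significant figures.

With the same pressure gradient and density, V_g ∝ 1/f ∝ 1/sin φ.
V₂ = V₁ · sin φ₁ / sin φ₂ = 162 × sin 55° / sin 70°
V₂ = 162 × 0.8192/0.9397 = 141 km/h

141 km/h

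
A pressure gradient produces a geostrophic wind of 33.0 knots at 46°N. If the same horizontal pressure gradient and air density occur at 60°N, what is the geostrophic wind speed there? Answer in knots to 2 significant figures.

With the same pressure gradient and density, V_g ∝ 1/f ∝ 1/sin φ.
V₂ = V₁ · sin φ₁ / sin φ₂ = 33.0 × sin 46° / sin 60°
V₂ = 33.0 × 0.7193/0.8660 = 27 knots

27 knots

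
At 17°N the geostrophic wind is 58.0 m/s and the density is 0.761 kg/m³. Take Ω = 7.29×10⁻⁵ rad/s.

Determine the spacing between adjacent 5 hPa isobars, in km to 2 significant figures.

270 km

Coriolis parameter at 17°N:
f = 2Ω sin φ = 2 × 7.29×10⁻⁵ × sin 17° = 4.26×10⁻⁵ s⁻¹
Geostrophic balance rearranged: |∂P/∂n| = f ρ V_g
|∂P/∂n| = 4.26×10⁻⁵ × 0.761 × 58.0 = 1.88×10⁻³ Pa/m
Isobar spacing: Δn = ΔP/|∂P/∂n| = 500 Pa / 1.88×10⁻³ Pa/m = 265745 m ≈ 270 km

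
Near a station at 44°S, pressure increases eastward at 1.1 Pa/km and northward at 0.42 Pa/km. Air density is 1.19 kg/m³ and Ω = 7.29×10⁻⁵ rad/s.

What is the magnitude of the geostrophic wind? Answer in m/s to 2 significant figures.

9.8 m/s

Coriolis parameter at 44°S:
f = 2Ω sin φ = 2 × 7.29×10⁻⁵ × sin 44° = 1.01×10⁻⁴ s⁻¹
In the Southern Hemisphere f is negative: f = −1.01×10⁻⁴ s⁻¹.
Component geostrophic relations (x east, y north):
u_g = −(1/(fρ)) ∂P/∂y,  v_g = (1/(fρ)) ∂P/∂x
u_g = −(0.42×10⁻³)/(−1.01×10⁻⁴ × 1.19) = 3.48 m/s;  v_g = (1.1×10⁻³)/(−1.01×10⁻⁴ × 1.19) = −9.13 m/s
|V_g| = √(u_g² + v_g²) = 9.77 m/s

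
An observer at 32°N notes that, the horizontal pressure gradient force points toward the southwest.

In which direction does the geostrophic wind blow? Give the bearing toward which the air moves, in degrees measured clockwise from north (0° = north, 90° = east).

The pressure-gradient force points toward the southwest (bearing 225°).
Geostrophic balance: in the Northern Hemisphere the Coriolis force deflects motion to the right, so the geostrophic wind blows 90° to the right of the pressure-gradient force (low pressure on the left).
Rotating 225° by 90° clockwise gives 315° — the wind blows toward the northwest.

315°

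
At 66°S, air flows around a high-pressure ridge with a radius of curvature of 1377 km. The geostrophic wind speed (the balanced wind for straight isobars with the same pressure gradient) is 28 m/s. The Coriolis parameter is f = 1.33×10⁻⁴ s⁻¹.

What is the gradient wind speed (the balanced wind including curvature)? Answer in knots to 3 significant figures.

67.1 knots

Around a high, pressure-gradient force acts outward with centrifugal, so Coriolis balances both:
fV = (1/ρ)|∂P/∂n| + V²/R  →  V² − fR·V + fR·V_g = 0
With fR = 1.33×10⁻⁴ × 1377×10³ m = 183 m/s:
V = [fR − √((fR)² − 4 fR V_g)]/2 = [183 − √(183² − 4×183×28)]/2 = 34.5 m/s
Supergeostrophic (V > V_g = 28 m/s), as expected around a high.
Converting: 34.5 m/s × 1.944 = 67.1 knots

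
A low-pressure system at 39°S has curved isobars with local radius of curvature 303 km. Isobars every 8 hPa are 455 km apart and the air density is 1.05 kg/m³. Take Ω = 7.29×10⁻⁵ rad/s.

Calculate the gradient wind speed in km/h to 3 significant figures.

45.2 km/h

Coriolis parameter at 39°S:
f = 2Ω sin φ = 2 × 7.29×10⁻⁵ × sin 39° = 9.18×10⁻⁵ s⁻¹
Pressure gradient: |∂P/∂n| = 800 Pa / 455000 m = 1.76×10⁻³ Pa/m
Geostrophic speed: V_g = |∂P/∂n|/(fρ) = 1.76×10⁻³/(9.18×10⁻⁵ × 1.05) = 18.2 m/s
Around a low, centrifugal force acts outward with Coriolis, so pressure-gradient force balances both:
(1/ρ)|∂P/∂n| = fV + V²/R  →  V² + fR·V − fR·V_g = 0
With fR = 9.18×10⁻⁵ × 303×10³ m = 27.8 m/s:
V = [−fR + √((fR)² + 4 fR V_g)]/2 = [−27.8 + √(27.8² + 4×27.8×18.2)]/2 = 12.6 m/s
Subgeostrophic (V < V_g = 18.2 m/s), as expected around a low.
Converting: 12.6 m/s × 3.6 = 45.2 km/h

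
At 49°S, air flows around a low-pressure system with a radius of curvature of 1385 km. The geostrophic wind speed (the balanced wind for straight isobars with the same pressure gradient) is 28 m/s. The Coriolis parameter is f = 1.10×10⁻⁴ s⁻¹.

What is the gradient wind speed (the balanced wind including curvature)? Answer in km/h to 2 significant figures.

Around a low, centrifugal force acts outward with Coriolis, so pressure-gradient force balances both:
(1/ρ)|∂P/∂n| = fV + V²/R  →  V² + fR·V − fR·V_g = 0
With fR = 1.10×10⁻⁴ × 1385×10³ m = 152 m/s:
V = [−fR + √((fR)² + 4 fR V_g)]/2 = [−152 + √(152² + 4×152×28)]/2 = 24.2 m/s
Subgeostrophic (V < V_g = 28 m/s), as expected around a low.
Converting: 24.2 m/s × 3.6 = 87 km/h

87 km/h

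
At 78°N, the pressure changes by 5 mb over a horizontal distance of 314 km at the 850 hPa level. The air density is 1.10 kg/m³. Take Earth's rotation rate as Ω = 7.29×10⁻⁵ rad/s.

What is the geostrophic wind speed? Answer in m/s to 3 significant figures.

10.2 m/s

Coriolis parameter at 78°N:
f = 2Ω sin φ = 2 × 7.29×10⁻⁵ × sin 78° = 1.43×10⁻⁴ s⁻¹
Pressure gradient: |∂P/∂n| = 500 Pa / 314000 m = 1.59×10⁻³ Pa/m
Geostrophic balance (pressure-gradient force = Coriolis force):
V_g = (1/(fρ)) |∂P/∂n| = 1.59×10⁻³ / (1.43×10⁻⁴ × 1.10) = 10.2 m/s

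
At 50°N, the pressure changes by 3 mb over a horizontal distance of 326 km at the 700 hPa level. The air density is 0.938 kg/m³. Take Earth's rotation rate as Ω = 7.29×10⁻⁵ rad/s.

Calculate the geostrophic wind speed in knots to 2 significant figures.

Coriolis parameter at 50°N:
f = 2Ω sin φ = 2 × 7.29×10⁻⁵ × sin 50° = 1.12×10⁻⁴ s⁻¹
Pressure gradient: |∂P/∂n| = 300 Pa / 326000 m = 9.20×10⁻⁴ Pa/m
Geostrophic balance (pressure-gradient force = Coriolis force):
V_g = (1/(fρ)) |∂P/∂n| = 9.20×10⁻⁴ / (1.12×10⁻⁴ × 0.938) = 8.78 m/s
Converting: 8.78 m/s × 1.944 = 17 knots

17 knots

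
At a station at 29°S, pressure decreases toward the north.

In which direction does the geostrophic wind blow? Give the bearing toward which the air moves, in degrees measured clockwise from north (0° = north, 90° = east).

The pressure-gradient force points toward the north (bearing 000°).
Geostrophic balance: in the Southern Hemisphere the Coriolis force deflects motion to the left, so the geostrophic wind blows 90° to the left of the pressure-gradient force (low pressure on the right).
Rotating 000° by 90° counterclockwise gives 270° — the wind blows toward the west.

270°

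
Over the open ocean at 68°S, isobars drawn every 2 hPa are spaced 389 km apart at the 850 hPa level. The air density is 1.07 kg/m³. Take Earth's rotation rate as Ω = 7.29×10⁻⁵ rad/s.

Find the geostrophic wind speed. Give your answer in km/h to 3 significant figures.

Coriolis parameter at 68°S:
f = 2Ω sin φ = 2 × 7.29×10⁻⁵ × sin 68° = 1.35×10⁻⁴ s⁻¹
Pressure gradient: |∂P/∂n| = 200 Pa / 389000 m = 5.14×10⁻⁴ Pa/m
Geostrophic balance (pressure-gradient force = Coriolis force):
V_g = (1/(fρ)) |∂P/∂n| = 5.14×10⁻⁴ / (1.35×10⁻⁴ × 1.07) = 3.55 m/s
Converting: 3.55 m/s × 3.6 = 12.8 km/h

12.8 km/h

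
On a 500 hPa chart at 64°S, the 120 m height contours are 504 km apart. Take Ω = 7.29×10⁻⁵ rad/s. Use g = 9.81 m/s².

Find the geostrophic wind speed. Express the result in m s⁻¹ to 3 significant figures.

17.8 m s⁻¹

Coriolis parameter at 64°S:
f = 2Ω sin φ = 2 × 7.29×10⁻⁵ × sin 64° = 1.31×10⁻⁴ s⁻¹
Height gradient: |∂Z/∂n| = 120 m / 504000 m = 2.38×10⁻⁴
On a pressure surface, geostrophic balance gives V_g = (g/f)|∂Z/∂n|:
V_g = 9.81 × 2.38×10⁻⁴ / 1.31×10⁻⁴ = 17.8 m/s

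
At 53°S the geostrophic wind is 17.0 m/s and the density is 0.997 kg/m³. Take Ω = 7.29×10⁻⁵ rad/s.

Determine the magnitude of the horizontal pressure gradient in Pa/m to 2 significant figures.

Coriolis parameter at 53°S:
f = 2Ω sin φ = 2 × 7.29×10⁻⁵ × sin 53° = 1.16×10⁻⁴ s⁻¹
Geostrophic balance rearranged: |∂P/∂n| = f ρ V_g
|∂P/∂n| = 1.16×10⁻⁴ × 0.997 × 17.0 = 1.97×10⁻³ Pa/m

2.0×10⁻³ Pa/m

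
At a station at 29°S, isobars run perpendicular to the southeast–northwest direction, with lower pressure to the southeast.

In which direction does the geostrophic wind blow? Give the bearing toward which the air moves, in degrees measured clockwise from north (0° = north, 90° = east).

The pressure-gradient force points toward the southeast (bearing 135°).
Geostrophic balance: in the Southern Hemisphere the Coriolis force deflects motion to the left, so the geostrophic wind blows 90° to the left of the pressure-gradient force (low pressure on the right).
Rotating 135° by 90° counterclockwise gives 045° — the wind blows toward the northeast.

045°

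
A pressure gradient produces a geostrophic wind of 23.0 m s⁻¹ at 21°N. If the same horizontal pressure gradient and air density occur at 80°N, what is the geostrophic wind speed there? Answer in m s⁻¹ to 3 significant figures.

8.37 m s⁻¹

With the same pressure gradient and density, V_g ∝ 1/f ∝ 1/sin φ.
V₂ = V₁ · sin φ₁ / sin φ₂ = 23.0 × sin 21° / sin 80°
V₂ = 23.0 × 0.3584/0.9848 = 8.37 m s⁻¹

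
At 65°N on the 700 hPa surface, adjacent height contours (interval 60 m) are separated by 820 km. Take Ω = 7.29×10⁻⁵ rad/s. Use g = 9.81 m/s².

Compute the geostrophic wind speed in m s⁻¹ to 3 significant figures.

Coriolis parameter at 65°N:
f = 2Ω sin φ = 2 × 7.29×10⁻⁵ × sin 65° = 1.32×10⁻⁴ s⁻¹
Height gradient: |∂Z/∂n| = 60 m / 820000 m = 7.32×10⁻⁵
On a pressure surface, geostrophic balance gives V_g = (g/f)|∂Z/∂n|:
V_g = 9.81 × 7.32×10⁻⁵ / 1.32×10⁻⁴ = 5.43 m/s

5.43 m s⁻¹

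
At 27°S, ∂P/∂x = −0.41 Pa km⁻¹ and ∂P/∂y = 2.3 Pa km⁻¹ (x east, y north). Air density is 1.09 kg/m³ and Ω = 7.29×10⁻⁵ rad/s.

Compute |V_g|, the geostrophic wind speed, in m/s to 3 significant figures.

Coriolis parameter at 27°S:
f = 2Ω sin φ = 2 × 7.29×10⁻⁵ × sin 27° = 6.62×10⁻⁵ s⁻¹
In the Southern Hemisphere f is negative: f = −6.62×10⁻⁵ s⁻¹.
Component geostrophic relations (x east, y north):
u_g = −(1/(fρ)) ∂P/∂y,  v_g = (1/(fρ)) ∂P/∂x
u_g = −(2.3×10⁻³)/(−6.62×10⁻⁵ × 1.09) = 31.9 m/s;  v_g = (−0.41×10⁻³)/(−6.62×10⁻⁵ × 1.09) = 5.68 m/s
|V_g| = √(u_g² + v_g²) = 32.4 m/s

32.4 m/s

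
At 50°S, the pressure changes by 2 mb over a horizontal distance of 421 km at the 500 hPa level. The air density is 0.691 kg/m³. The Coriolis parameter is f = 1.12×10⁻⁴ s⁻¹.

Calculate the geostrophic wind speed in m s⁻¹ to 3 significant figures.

6.14 m s⁻¹

Pressure gradient: |∂P/∂n| = 200 Pa / 421000 m = 4.75×10⁻⁴ Pa/m
Geostrophic balance (pressure-gradient force = Coriolis force):
V_g = (1/(fρ)) |∂P/∂n| = 4.75×10⁻⁴ / (1.12×10⁻⁴ × 0.691) = 6.14 m/s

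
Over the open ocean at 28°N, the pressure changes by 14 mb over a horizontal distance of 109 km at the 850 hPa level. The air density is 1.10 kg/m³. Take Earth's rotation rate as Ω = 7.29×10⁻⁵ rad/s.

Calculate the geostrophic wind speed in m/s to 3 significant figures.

Coriolis parameter at 28°N:
f = 2Ω sin φ = 2 × 7.29×10⁻⁵ × sin 28° = 6.84×10⁻⁵ s⁻¹
Pressure gradient: |∂P/∂n| = 1400 Pa / 109000 m = 1.28×10⁻² Pa/m
Geostrophic balance (pressure-gradient force = Coriolis force):
V_g = (1/(fρ)) |∂P/∂n| = 1.28×10⁻² / (6.84×10⁻⁵ × 1.10) = 171 m/s

171 m/s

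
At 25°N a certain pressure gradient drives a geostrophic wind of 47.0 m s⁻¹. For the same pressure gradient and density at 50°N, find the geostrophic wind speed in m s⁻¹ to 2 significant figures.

26 m s⁻¹

With the same pressure gradient and density, V_g ∝ 1/f ∝ 1/sin φ.
V₂ = V₁ · sin φ₁ / sin φ₂ = 47.0 × sin 25° / sin 50°
V₂ = 47.0 × 0.4226/0.7660 = 26 m s⁻¹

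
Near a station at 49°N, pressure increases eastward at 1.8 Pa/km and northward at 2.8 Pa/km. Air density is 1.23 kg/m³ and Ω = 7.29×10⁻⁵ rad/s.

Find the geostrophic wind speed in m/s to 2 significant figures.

Coriolis parameter at 49°N:
f = 2Ω sin φ = 2 × 7.29×10⁻⁵ × sin 49° = 1.10×10⁻⁴ s⁻¹
Component geostrophic relations (x east, y north):
u_g = −(1/(fρ)) ∂P/∂y,  v_g = (1/(fρ)) ∂P/∂x
u_g = −(2.8×10⁻³)/(1.10×10⁻⁴ × 1.23) = −20.7 m/s;  v_g = (1.8×10⁻³)/(1.10×10⁻⁴ × 1.23) = 13.3 m/s
|V_g| = √(u_g² + v_g²) = 24.6 m/s

25 m/s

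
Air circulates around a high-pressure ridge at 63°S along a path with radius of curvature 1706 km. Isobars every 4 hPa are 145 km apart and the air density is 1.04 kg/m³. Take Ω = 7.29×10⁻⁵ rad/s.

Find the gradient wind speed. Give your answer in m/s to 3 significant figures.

Coriolis parameter at 63°S:
f = 2Ω sin φ = 2 × 7.29×10⁻⁵ × sin 63° = 1.30×10⁻⁴ s⁻¹
Pressure gradient: |∂P/∂n| = 400 Pa / 145000 m = 2.76×10⁻³ Pa/m
Geostrophic speed: V_g = |∂P/∂n|/(fρ) = 2.76×10⁻³/(1.30×10⁻⁴ × 1.04) = 20.4 m/s
Around a high, pressure-gradient force acts outward with centrifugal, so Coriolis balances both:
fV = (1/ρ)|∂P/∂n| + V²/R  →  V² − fR·V + fR·V_g = 0
With fR = 1.30×10⁻⁴ × 1706×10³ m = 222 m/s:
V = [fR − √((fR)² − 4 fR V_g)]/2 = [222 − √(222² − 4×222×20.4)]/2 = 22.8 m/s
Supergeostrophic (V > V_g = 20.4 m/s), as expected around a high.

22.8 m/s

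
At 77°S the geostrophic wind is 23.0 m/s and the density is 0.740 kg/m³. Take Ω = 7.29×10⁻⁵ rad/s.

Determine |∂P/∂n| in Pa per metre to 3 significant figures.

2.42×10⁻³ Pa/m

Coriolis parameter at 77°S:
f = 2Ω sin φ = 2 × 7.29×10⁻⁵ × sin 77° = 1.42×10⁻⁴ s⁻¹
Geostrophic balance rearranged: |∂P/∂n| = f ρ V_g
|∂P/∂n| = 1.42×10⁻⁴ × 0.740 × 23.0 = 2.42×10⁻³ Pa/m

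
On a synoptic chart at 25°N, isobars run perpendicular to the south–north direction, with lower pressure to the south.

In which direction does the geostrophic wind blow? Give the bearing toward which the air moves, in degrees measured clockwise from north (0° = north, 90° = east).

270°

The pressure-gradient force points toward the south (bearing 180°).
Geostrophic balance: in the Northern Hemisphere the Coriolis force deflects motion to the right, so the geostrophic wind blows 90° to the right of the pressure-gradient force (low pressure on the left).
Rotating 180° by 90° clockwise gives 270° — the wind blows toward the west.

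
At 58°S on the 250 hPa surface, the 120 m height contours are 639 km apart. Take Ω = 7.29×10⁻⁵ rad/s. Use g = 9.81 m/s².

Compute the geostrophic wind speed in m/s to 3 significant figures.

Coriolis parameter at 58°S:
f = 2Ω sin φ = 2 × 7.29×10⁻⁵ × sin 58° = 1.24×10⁻⁴ s⁻¹
Height gradient: |∂Z/∂n| = 120 m / 639000 m = 1.88×10⁻⁴
On a pressure surface, geostrophic balance gives V_g = (g/f)|∂Z/∂n|:
V_g = 9.81 × 1.88×10⁻⁴ / 1.24×10⁻⁴ = 14.9 m/s

14.9 m/s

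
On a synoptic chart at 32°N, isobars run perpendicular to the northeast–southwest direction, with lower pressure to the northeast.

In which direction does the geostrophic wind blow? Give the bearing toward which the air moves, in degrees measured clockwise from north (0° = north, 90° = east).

135°

The pressure-gradient force points toward the northeast (bearing 045°).
Geostrophic balance: in the Northern Hemisphere the Coriolis force deflects motion to the right, so the geostrophic wind blows 90° to the right of the pressure-gradient force (low pressure on the left).
Rotating 045° by 90° clockwise gives 135° — the wind blows toward the southeast.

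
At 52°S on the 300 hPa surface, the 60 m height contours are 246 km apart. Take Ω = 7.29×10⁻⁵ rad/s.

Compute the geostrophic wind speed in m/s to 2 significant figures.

21 m/s

Coriolis parameter at 52°S:
f = 2Ω sin φ = 2 × 7.29×10⁻⁵ × sin 52° = 1.15×10⁻⁴ s⁻¹
Height gradient: |∂Z/∂n| = 60 m / 246000 m = 2.44×10⁻⁴
On a pressure surface, geostrophic balance gives V_g = (g/f)|∂Z/∂n|:
V_g = 9.81 × 2.44×10⁻⁴ / 1.15×10⁻⁴ = 20.8 m/s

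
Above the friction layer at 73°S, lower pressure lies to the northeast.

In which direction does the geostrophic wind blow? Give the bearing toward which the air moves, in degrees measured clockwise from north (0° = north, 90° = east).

315°

The pressure-gradient force points toward the northeast (bearing 045°).
Geostrophic balance: in the Southern Hemisphere the Coriolis force deflects motion to the left, so the geostrophic wind blows 90° to the left of the pressure-gradient force (low pressure on the right).
Rotating 045° by 90° counterclockwise gives 315° — the wind blows toward the northwest.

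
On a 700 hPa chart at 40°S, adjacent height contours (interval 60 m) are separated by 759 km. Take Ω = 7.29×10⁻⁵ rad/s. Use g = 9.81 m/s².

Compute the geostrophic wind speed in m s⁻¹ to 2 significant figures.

Coriolis parameter at 40°S:
f = 2Ω sin φ = 2 × 7.29×10⁻⁵ × sin 40° = 9.37×10⁻⁵ s⁻¹
Height gradient: |∂Z/∂n| = 60 m / 759000 m = 7.91×10⁻⁵
On a pressure surface, geostrophic balance gives V_g = (g/f)|∂Z/∂n|:
V_g = 9.81 × 7.91×10⁻⁵ / 9.37×10⁻⁵ = 8.27 m/s

8.3 m s⁻¹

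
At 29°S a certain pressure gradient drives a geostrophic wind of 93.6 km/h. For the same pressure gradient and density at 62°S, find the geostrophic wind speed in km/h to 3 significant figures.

With the same pressure gradient and density, V_g ∝ 1/f ∝ 1/sin φ.
V₂ = V₁ · sin φ₁ / sin φ₂ = 93.6 × sin 29° / sin 62°
V₂ = 93.6 × 0.4848/0.8829 = 51.4 km/h

51.4 km/h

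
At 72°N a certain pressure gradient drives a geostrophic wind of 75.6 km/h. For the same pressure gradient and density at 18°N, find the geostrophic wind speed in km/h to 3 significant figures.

233 km/h

With the same pressure gradient and density, V_g ∝ 1/f ∝ 1/sin φ.
V₂ = V₁ · sin φ₁ / sin φ₂ = 75.6 × sin 72° / sin 18°
V₂ = 75.6 × 0.9511/0.3090 = 233 km/h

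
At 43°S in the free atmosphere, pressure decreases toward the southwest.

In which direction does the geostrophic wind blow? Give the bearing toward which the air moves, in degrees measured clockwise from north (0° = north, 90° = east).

135°

The pressure-gradient force points toward the southwest (bearing 225°).
Geostrophic balance: in the Southern Hemisphere the Coriolis force deflects motion to the left, so the geostrophic wind blows 90° to the left of the pressure-gradient force (low pressure on the right).
Rotating 225° by 90° counterclockwise gives 135° — the wind blows toward the southeast.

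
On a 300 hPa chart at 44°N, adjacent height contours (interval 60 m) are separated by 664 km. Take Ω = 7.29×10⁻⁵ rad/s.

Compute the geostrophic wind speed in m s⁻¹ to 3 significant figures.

8.75 m s⁻¹

Coriolis parameter at 44°N:
f = 2Ω sin φ = 2 × 7.29×10⁻⁵ × sin 44° = 1.01×10⁻⁴ s⁻¹
Height gradient: |∂Z/∂n| = 60 m / 664000 m = 9.04×10⁻⁵
On a pressure surface, geostrophic balance gives V_g = (g/f)|∂Z/∂n|:
V_g = 9.81 × 9.04×10⁻⁵ / 1.01×10⁻⁴ = 8.75 m/s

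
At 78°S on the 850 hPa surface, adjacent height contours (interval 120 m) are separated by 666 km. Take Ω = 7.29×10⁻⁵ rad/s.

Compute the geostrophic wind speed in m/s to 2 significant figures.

12 m/s

Coriolis parameter at 78°S:
f = 2Ω sin φ = 2 × 7.29×10⁻⁵ × sin 78° = 1.43×10⁻⁴ s⁻¹
Height gradient: |∂Z/∂n| = 120 m / 666000 m = 1.80×10⁻⁴
On a pressure surface, geostrophic balance gives V_g = (g/f)|∂Z/∂n|:
V_g = 9.81 × 1.80×10⁻⁴ / 1.43×10⁻⁴ = 12.4 m/s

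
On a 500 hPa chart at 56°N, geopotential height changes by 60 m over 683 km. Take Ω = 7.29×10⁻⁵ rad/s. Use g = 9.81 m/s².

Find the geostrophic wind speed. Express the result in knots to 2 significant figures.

Coriolis parameter at 56°N:
f = 2Ω sin φ = 2 × 7.29×10⁻⁵ × sin 56° = 1.21×10⁻⁴ s⁻¹
Height gradient: |∂Z/∂n| = 60 m / 683000 m = 8.78×10⁻⁵
On a pressure surface, geostrophic balance gives V_g = (g/f)|∂Z/∂n|:
V_g = 9.81 × 8.78×10⁻⁵ / 1.21×10⁻⁴ = 7.13 m/s
Converting: 7.13 m/s × 1.944 = 14 knots

14 knots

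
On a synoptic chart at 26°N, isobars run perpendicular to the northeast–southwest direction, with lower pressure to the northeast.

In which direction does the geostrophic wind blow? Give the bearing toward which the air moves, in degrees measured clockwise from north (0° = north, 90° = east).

The pressure-gradient force points toward the northeast (bearing 045°).
Geostrophic balance: in the Northern Hemisphere the Coriolis force deflects motion to the right, so the geostrophic wind blows 90° to the right of the pressure-gradient force (low pressure on the left).
Rotating 045° by 90° clockwise gives 135° — the wind blows toward the southeast.

135°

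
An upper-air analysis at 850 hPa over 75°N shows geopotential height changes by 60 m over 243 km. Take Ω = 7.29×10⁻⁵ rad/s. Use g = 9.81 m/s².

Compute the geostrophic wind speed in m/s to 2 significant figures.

Coriolis parameter at 75°N:
f = 2Ω sin φ = 2 × 7.29×10⁻⁵ × sin 75° = 1.41×10⁻⁴ s⁻¹
Height gradient: |∂Z/∂n| = 60 m / 243000 m = 2.47×10⁻⁴
On a pressure surface, geostrophic balance gives V_g = (g/f)|∂Z/∂n|:
V_g = 9.81 × 2.47×10⁻⁴ / 1.41×10⁻⁴ = 17.2 m/s

17 m/s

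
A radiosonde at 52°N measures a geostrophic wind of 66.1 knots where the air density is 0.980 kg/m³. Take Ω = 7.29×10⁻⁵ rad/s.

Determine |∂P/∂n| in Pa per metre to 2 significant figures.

Coriolis parameter at 52°N:
f = 2Ω sin φ = 2 × 7.29×10⁻⁵ × sin 52° = 1.15×10⁻⁴ s⁻¹
Wind speed in SI: 66.1 knots = 34.0 m/s
Geostrophic balance rearranged: |∂P/∂n| = f ρ V_g
|∂P/∂n| = 1.15×10⁻⁴ × 0.980 × 34.0 = 3.83×10⁻³ Pa/m

3.8×10⁻³ Pa/m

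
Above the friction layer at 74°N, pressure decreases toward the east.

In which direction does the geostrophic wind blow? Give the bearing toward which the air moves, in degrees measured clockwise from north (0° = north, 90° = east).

The pressure-gradient force points toward the east (bearing 090°).
Geostrophic balance: in the Northern Hemisphere the Coriolis force deflects motion to the right, so the geostrophic wind blows 90° to the right of the pressure-gradient force (low pressure on the left).
Rotating 090° by 90° clockwise gives 180° — the wind blows toward the south.

180°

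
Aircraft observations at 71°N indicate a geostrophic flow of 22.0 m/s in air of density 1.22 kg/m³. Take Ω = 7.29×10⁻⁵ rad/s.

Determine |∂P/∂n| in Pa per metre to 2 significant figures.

3.7×10⁻³ Pa/m

Coriolis parameter at 71°N:
f = 2Ω sin φ = 2 × 7.29×10⁻⁵ × sin 71° = 1.38×10⁻⁴ s⁻¹
Geostrophic balance rearranged: |∂P/∂n| = f ρ V_g
|∂P/∂n| = 1.38×10⁻⁴ × 1.22 × 22.0 = 3.70×10⁻³ Pa/m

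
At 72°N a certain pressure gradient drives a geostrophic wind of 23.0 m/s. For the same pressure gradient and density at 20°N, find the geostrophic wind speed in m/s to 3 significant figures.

With the same pressure gradient and density, V_g ∝ 1/f ∝ 1/sin φ.
V₂ = V₁ · sin φ₁ / sin φ₂ = 23.0 × sin 72° / sin 20°
V₂ = 23.0 × 0.9511/0.3420 = 64.0 m/s

64.0 m/s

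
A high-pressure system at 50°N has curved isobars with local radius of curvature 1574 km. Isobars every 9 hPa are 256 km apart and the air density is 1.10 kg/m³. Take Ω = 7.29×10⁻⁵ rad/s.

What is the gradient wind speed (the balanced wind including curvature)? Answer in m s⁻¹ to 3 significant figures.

Coriolis parameter at 50°N:
f = 2Ω sin φ = 2 × 7.29×10⁻⁵ × sin 50° = 1.12×10⁻⁴ s⁻¹
Pressure gradient: |∂P/∂n| = 900 Pa / 256000 m = 3.52×10⁻³ Pa/m
Geostrophic speed: V_g = |∂P/∂n|/(fρ) = 3.52×10⁻³/(1.12×10⁻⁴ × 1.10) = 28.6 m/s
Around a high, pressure-gradient force acts outward with centrifugal, so Coriolis balances both:
fV = (1/ρ)|∂P/∂n| + V²/R  →  V² − fR·V + fR·V_g = 0
With fR = 1.12×10⁻⁴ × 1574×10³ m = 176 m/s:
V = [fR − √((fR)² − 4 fR V_g)]/2 = [176 − √(176² − 4×176×28.6)]/2 = 36 m/s
Supergeostrophic (V > V_g = 28.6 m/s), as expected around a high.

36.0 m s⁻¹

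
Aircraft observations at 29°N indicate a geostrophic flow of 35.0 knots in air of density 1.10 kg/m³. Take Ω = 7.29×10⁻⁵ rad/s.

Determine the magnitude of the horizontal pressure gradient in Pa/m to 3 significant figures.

Coriolis parameter at 29°N:
f = 2Ω sin φ = 2 × 7.29×10⁻⁵ × sin 29° = 7.07×10⁻⁵ s⁻¹
Wind speed in SI: 35.0 knots = 18.0 m/s
Geostrophic balance rearranged: |∂P/∂n| = f ρ V_g
|∂P/∂n| = 7.07×10⁻⁵ × 1.10 × 18.0 = 1.40×10⁻³ Pa/m

1.40×10⁻³ Pa/m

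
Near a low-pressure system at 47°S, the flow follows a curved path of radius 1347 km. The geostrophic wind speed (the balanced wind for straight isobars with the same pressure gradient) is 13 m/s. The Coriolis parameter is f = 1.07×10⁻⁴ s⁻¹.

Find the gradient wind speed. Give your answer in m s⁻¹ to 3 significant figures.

Around a low, centrifugal force acts outward with Coriolis, so pressure-gradient force balances both:
(1/ρ)|∂P/∂n| = fV + V²/R  →  V² + fR·V − fR·V_g = 0
With fR = 1.07×10⁻⁴ × 1347×10³ m = 144 m/s:
V = [−fR + √((fR)² + 4 fR V_g)]/2 = [−144 + √(144² + 4×144×13)]/2 = 12 m/s
Subgeostrophic (V < V_g = 13 m/s), as expected around a low.

12.0 m s⁻¹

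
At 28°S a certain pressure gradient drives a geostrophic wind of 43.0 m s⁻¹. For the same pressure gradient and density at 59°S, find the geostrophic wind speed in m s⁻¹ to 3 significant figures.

23.6 m s⁻¹

With the same pressure gradient and density, V_g ∝ 1/f ∝ 1/sin φ.
V₂ = V₁ · sin φ₁ / sin φ₂ = 43.0 × sin 28° / sin 59°
V₂ = 43.0 × 0.4695/0.8572 = 23.6 m s⁻¹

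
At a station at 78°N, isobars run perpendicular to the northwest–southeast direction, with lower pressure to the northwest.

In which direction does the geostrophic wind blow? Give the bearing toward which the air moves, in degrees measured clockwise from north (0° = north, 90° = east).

045°

The pressure-gradient force points toward the northwest (bearing 315°).
Geostrophic balance: in the Northern Hemisphere the Coriolis force deflects motion to the right, so the geostrophic wind blows 90° to the right of the pressure-gradient force (low pressure on the left).
Rotating 315° by 90° clockwise gives 045° — the wind blows toward the northeast.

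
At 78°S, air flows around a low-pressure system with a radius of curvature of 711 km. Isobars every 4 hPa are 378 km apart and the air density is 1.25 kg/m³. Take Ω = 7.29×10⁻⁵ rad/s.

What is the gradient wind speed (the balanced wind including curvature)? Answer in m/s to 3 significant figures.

5.62 m/s

Coriolis parameter at 78°S:
f = 2Ω sin φ = 2 × 7.29×10⁻⁵ × sin 78° = 1.43×10⁻⁴ s⁻¹
Pressure gradient: |∂P/∂n| = 400 Pa / 378000 m = 1.06×10⁻³ Pa/m
Geostrophic speed: V_g = |∂P/∂n|/(fρ) = 1.06×10⁻³/(1.43×10⁻⁴ × 1.25) = 5.94 m/s
Around a low, centrifugal force acts outward with Coriolis, so pressure-gradient force balances both:
(1/ρ)|∂P/∂n| = fV + V²/R  →  V² + fR·V − fR·V_g = 0
With fR = 1.43×10⁻⁴ × 711×10³ m = 101 m/s:
V = [−fR + √((fR)² + 4 fR V_g)]/2 = [−101 + √(101² + 4×101×5.94)]/2 = 5.62 m/s
Subgeostrophic (V < V_g = 5.94 m/s), as expected around a low.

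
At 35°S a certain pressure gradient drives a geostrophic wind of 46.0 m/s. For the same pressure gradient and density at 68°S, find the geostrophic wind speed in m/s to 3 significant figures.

With the same pressure gradient and density, V_g ∝ 1/f ∝ 1/sin φ.
V₂ = V₁ · sin φ₁ / sin φ₂ = 46.0 × sin 35° / sin 68°
V₂ = 46.0 × 0.5736/0.9272 = 28.5 m/s

28.5 m/s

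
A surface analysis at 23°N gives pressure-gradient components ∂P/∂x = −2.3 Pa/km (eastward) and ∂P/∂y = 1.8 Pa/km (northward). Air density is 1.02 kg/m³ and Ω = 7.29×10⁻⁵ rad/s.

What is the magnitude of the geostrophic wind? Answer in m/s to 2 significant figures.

Coriolis parameter at 23°N:
f = 2Ω sin φ = 2 × 7.29×10⁻⁵ × sin 23° = 5.70×10⁻⁵ s⁻¹
Component geostrophic relations (x east, y north):
u_g = −(1/(fρ)) ∂P/∂y,  v_g = (1/(fρ)) ∂P/∂x
u_g = −(1.8×10⁻³)/(5.70×10⁻⁵ × 1.02) = −31.0 m/s;  v_g = (−2.3×10⁻³)/(5.70×10⁻⁵ × 1.02) = −39.6 m/s
|V_g| = √(u_g² + v_g²) = 50.3 m/s

50 m/s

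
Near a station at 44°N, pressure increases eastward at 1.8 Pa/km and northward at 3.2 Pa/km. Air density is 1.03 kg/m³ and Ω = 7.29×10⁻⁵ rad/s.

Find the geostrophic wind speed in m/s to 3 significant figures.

35.2 m/s

Coriolis parameter at 44°N:
f = 2Ω sin φ = 2 × 7.29×10⁻⁵ × sin 44° = 1.01×10⁻⁴ s⁻¹
Component geostrophic relations (x east, y north):
u_g = −(1/(fρ)) ∂P/∂y,  v_g = (1/(fρ)) ∂P/∂x
u_g = −(3.2×10⁻³)/(1.01×10⁻⁴ × 1.03) = −30.7 m/s;  v_g = (1.8×10⁻³)/(1.01×10⁻⁴ × 1.03) = 17.3 m/s
|V_g| = √(u_g² + v_g²) = 35.2 m/s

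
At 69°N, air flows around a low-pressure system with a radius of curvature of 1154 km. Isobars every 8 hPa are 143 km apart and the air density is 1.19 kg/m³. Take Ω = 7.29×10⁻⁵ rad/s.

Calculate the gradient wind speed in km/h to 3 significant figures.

105 km/h

Coriolis parameter at 69°N:
f = 2Ω sin φ = 2 × 7.29×10⁻⁵ × sin 69° = 1.36×10⁻⁴ s⁻¹
Pressure gradient: |∂P/∂n| = 800 Pa / 143000 m = 5.59×10⁻³ Pa/m
Geostrophic speed: V_g = |∂P/∂n|/(fρ) = 5.59×10⁻³/(1.36×10⁻⁴ × 1.19) = 34.5 m/s
Around a low, centrifugal force acts outward with Coriolis, so pressure-gradient force balances both:
(1/ρ)|∂P/∂n| = fV + V²/R  →  V² + fR·V − fR·V_g = 0
With fR = 1.36×10⁻⁴ × 1154×10³ m = 157 m/s:
V = [−fR + √((fR)² + 4 fR V_g)]/2 = [−157 + √(157² + 4×157×34.5)]/2 = 29.1 m/s
Subgeostrophic (V < V_g = 34.5 m/s), as expected around a low.
Converting: 29.1 m/s × 3.6 = 105 km/h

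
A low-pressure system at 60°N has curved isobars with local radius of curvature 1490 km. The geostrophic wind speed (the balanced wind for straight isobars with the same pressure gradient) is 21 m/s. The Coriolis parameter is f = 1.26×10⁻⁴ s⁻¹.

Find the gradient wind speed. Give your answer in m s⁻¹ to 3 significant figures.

19.1 m s⁻¹

Around a low, centrifugal force acts outward with Coriolis, so pressure-gradient force balances both:
(1/ρ)|∂P/∂n| = fV + V²/R  →  V² + fR·V − fR·V_g = 0
With fR = 1.26×10⁻⁴ × 1490×10³ m = 188 m/s:
V = [−fR + √((fR)² + 4 fR V_g)]/2 = [−188 + √(188² + 4×188×21)]/2 = 19.1 m/s
Subgeostrophic (V < V_g = 21 m/s), as expected around a low.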